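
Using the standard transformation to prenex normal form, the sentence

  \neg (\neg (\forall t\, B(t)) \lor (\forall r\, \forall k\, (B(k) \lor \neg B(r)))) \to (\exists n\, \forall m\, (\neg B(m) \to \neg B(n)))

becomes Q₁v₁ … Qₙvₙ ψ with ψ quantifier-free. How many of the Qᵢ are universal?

First replace A → B with ¬A ∨ B.
  \neg \neg (\neg (\forall t\, B(t)) \lor (\forall r\, \forall k\, (B(k) \lor \neg B(r)))) \lor (\exists n\, \forall m\, (\neg \neg B(m) \lor \neg B(n)))
Drive negations inward (¬∀x A ≡ ∃x ¬A, ¬∃x A ≡ ∀x ¬A, De Morgan for ∧/∨):
  (\exists t\, \neg B(t)) \lor (\forall r\, \forall k\, (B(k) \lor \neg B(r))) \lor (\exists n\, \forall m\, (B(m) \lor \neg B(n)))
Finally move all quantifiers to the prefix:
  \exists t\, \forall r\, \forall k\, \exists n\, \forall m\, (\neg B(t) \lor B(k) \lor \neg B(r) \lor B(m) \lor \neg B(n))
The prefix is \exists t \forall r \forall k \exists n \forall m: 3 universal, 2 existential.

3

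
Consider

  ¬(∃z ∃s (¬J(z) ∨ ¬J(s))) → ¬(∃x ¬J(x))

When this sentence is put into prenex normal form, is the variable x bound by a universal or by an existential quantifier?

Eliminate → and ↔ using ¬ and ∨.
  ¬¬(∃z ∃s (¬J(z) ∨ ¬J(s))) ∨ ¬(∃x ¬J(x))
Push ¬ through the quantifiers and connectives to reach negation normal form:
  (∃z ∃s (¬J(z) ∨ ¬J(s))) ∨ (∀x J(x))
All bound variables are already distinct, so no renaming is needed.
Pull the quantifiers to the front (each side's bound variable is not free in the other side):
  ∃z ∃s ∀x (¬J(z) ∨ ¬J(s) ∨ J(x))
The quantifier ∃x sits under an odd number of negations (counting the antecedent side of each →), so it flips to ∀x.

universal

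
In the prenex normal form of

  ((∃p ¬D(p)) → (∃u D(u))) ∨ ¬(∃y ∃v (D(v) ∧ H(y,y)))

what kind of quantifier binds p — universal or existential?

Eliminate → and ↔ using ¬ and ∨.
  ¬(∃p ¬D(p)) ∨ (∃u D(u)) ∨ ¬(∃y ∃v (D(v) ∧ H(y,y)))
Move each ¬ inward, flipping quantifiers it crosses:
  (∀p D(p)) ∨ (∃u D(u)) ∨ (∀y ∀v (¬D(v) ∨ ¬H(y,y)))
All bound variables are already distinct, so no renaming is needed.
Finally move all quantifiers to the prefix:
  ∀p ∃u ∀y ∀v (D(p) ∨ D(u) ∨ ¬D(v) ∨ ¬H(y,y))
The quantifier ∃p sits under an odd number of negations (counting the antecedent side of each →), so it flips to ∀p.

universal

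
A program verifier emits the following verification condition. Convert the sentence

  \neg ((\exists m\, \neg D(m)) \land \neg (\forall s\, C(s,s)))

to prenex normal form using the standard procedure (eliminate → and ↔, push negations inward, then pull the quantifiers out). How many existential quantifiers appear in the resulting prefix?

Push ¬ through the quantifiers and connectives to reach negation normal form:
  (\forall m\, D(m)) \lor (\forall s\, C(s,s))
All bound variables are already distinct, so no renaming is needed.
Extract every quantifier outward, since the variables are now distinct and don't occur free across branches:
  \forall m\, \forall s\, (D(m) \lor C(s,s))
The prefix is \forall m \forall s: 2 universal, 0 existential.

0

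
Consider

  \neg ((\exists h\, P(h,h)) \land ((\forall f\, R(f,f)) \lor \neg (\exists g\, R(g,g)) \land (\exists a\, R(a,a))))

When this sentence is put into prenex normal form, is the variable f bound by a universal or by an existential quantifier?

Push ¬ through the quantifiers and connectives to reach negation normal form:
  (\forall h\, \neg P(h,h)) \lor (\exists f\, \neg R(f,f)) \land ((\exists g\, R(g,g)) \lor (\forall a\, \neg R(a,a)))
All bound variables are already distinct, so no renaming is needed.
Extract every quantifier outward, since the variables are now distinct and don't occur free across branches:
  \forall h\, \exists f\, \exists g\, \forall a\, (\neg P(h,h) \lor \neg R(f,f) \land (R(g,g) \lor \neg R(a,a)))
The quantifier \forall f sits under an odd number of negations, so it flips to \exists f.

existential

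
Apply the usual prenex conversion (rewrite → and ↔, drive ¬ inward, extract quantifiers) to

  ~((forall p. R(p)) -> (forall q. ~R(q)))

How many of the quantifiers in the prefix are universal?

First replace A → B with ¬A ∨ B.
  ~(~(forall p. R(p)) | (forall q. ~R(q)))
Move each ¬ inward, flipping quantifiers it crosses:
  (forall p. R(p)) & (exists q. R(q))
All bound variables are already distinct, so no renaming is needed.
Finally move all quantifiers to the prefix:
  forall p. exists q. (R(p) & R(q))
The prefix is forall p exists q: 1 universal, 1 existential.

1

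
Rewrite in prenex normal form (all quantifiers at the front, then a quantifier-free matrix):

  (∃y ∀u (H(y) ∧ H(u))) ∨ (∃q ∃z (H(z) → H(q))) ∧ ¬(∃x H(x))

Eliminate → and ↔ using ¬ and ∨.
  (∃y ∀u (H(y) ∧ H(u))) ∨ (∃q ∃z (¬H(z) ∨ H(q))) ∧ ¬(∃x H(x))
Drive negations inward (¬∀x A ≡ ∃x ¬A, ¬∃x A ≡ ∀x ¬A, De Morgan for ∧/∨):
  (∃y ∀u (H(y) ∧ H(u))) ∨ (∃q ∃z (¬H(z) ∨ H(q))) ∧ (∀x ¬H(x))
Extract every quantifier outward, since the variables are now distinct and don't occur free across branches:
  ∃y ∀u ∃q ∃z ∀x (H(y) ∧ H(u) ∨ (¬H(z) ∨ H(q)) ∧ ¬H(x))

∃y ∀u ∃q ∃z ∀x (H(y) ∧ H(u) ∨ (¬H(z) ∨ H(q)) ∧ ¬H(x))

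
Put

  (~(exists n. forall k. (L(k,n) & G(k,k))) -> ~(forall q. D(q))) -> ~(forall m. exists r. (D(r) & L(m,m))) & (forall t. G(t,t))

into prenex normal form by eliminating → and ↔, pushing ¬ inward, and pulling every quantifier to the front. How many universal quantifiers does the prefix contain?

4

Eliminate → and ↔ using ¬ and ∨.
  ~(~~(exists n. forall k. (L(k,n) & G(k,k))) | ~(forall q. D(q))) | ~(forall m. exists r. (D(r) & L(m,m))) & (forall t. G(t,t))
Move each ¬ inward, flipping quantifiers it crosses:
  (forall n. exists k. (~L(k,n) | ~G(k,k))) & (forall q. D(q)) | (exists m. forall r. (~D(r) | ~L(m,m))) & (forall t. G(t,t))
All bound variables are already distinct, so no renaming is needed.
Pull the quantifiers to the front (each side's bound variable is not free in the other side):
  forall n. exists k. forall q. exists m. forall r. forall t. ((~L(k,n) | ~G(k,k)) & D(q) | (~D(r) | ~L(m,m)) & G(t,t))
The prefix is forall n exists k forall q exists m forall r forall t: 4 universal, 2 existential.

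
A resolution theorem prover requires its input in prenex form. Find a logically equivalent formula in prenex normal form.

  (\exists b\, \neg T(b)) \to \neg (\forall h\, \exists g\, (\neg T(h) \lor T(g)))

\forall b\, \exists h\, \forall g\, (T(b) \lor T(h) \land \neg T(g))

Eliminate → and ↔ using ¬ and ∨.
  \neg (\exists b\, \neg T(b)) \lor \neg (\forall h\, \exists g\, (\neg T(h) \lor T(g)))
Drive negations inward (¬∀x A ≡ ∃x ¬A, ¬∃x A ≡ ∀x ¬A, De Morgan for ∧/∨):
  (\forall b\, T(b)) \lor (\exists h\, \forall g\, (T(h) \land \neg T(g)))
All bound variables are already distinct, so no renaming is needed.
Extract every quantifier outward, since the variables are now distinct and don't occur free across branches:
  \forall b\, \exists h\, \forall g\, (T(b) \lor T(h) \land \neg T(g))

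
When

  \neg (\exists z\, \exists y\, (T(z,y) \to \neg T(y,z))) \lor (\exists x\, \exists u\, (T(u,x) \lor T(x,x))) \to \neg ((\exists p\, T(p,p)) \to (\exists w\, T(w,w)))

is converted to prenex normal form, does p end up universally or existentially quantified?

First replace A → B with ¬A ∨ B.
  \neg (\neg (\exists z\, \exists y\, (\neg T(z,y) \lor \neg T(y,z))) \lor (\exists x\, \exists u\, (T(u,x) \lor T(x,x)))) \lor \neg (\neg (\exists p\, T(p,p)) \lor (\exists w\, T(w,w)))
Drive negations inward (¬∀x A ≡ ∃x ¬A, ¬∃x A ≡ ∀x ¬A, De Morgan for ∧/∨):
  (\exists z\, \exists y\, (\neg T(z,y) \lor \neg T(y,z))) \land (\forall x\, \forall u\, (\neg T(u,x) \land \neg T(x,x))) \lor (\exists p\, T(p,p)) \land (\forall w\, \neg T(w,w))
All bound variables are already distinct, so no renaming is needed.
Pull the quantifiers to the front (each side's bound variable is not free in the other side):
  \exists z\, \exists y\, \forall x\, \forall u\, \exists p\, \forall w\, ((\neg T(z,y) \lor \neg T(y,z)) \land \neg T(u,x) \land \neg T(x,x) \lor T(p,p) \land \neg T(w,w))
The quantifier \exists p sits under an even number of negations (counting the antecedent side of each →), so it remains existential.

existential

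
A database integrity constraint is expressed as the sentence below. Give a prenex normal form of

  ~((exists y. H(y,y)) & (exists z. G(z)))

forall y. forall z. (~H(y,y) | ~G(z))

Push ¬ through the quantifiers and connectives to reach negation normal form:
  (forall y. ~H(y,y)) | (forall z. ~G(z))
All bound variables are already distinct, so no renaming is needed.
Finally move all quantifiers to the prefix:
  forall y. forall z. (~H(y,y) | ~G(z))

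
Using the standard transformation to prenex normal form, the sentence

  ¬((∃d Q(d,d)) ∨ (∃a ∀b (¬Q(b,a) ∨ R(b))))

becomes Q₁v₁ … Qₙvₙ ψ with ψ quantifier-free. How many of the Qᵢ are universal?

2

Drive negations inward (¬∀x A ≡ ∃x ¬A, ¬∃x A ≡ ∀x ¬A, De Morgan for ∧/∨):
  (∀d ¬Q(d,d)) ∧ (∀a ∃b (Q(b,a) ∧ ¬R(b)))
All bound variables are already distinct, so no renaming is needed.
Pull the quantifiers to the front (each side's bound variable is not free in the other side):
  ∀d ∀a ∃b (¬Q(d,d) ∧ Q(b,a) ∧ ¬R(b))
The prefix is ∀d ∀a ∃b: 2 universal, 1 existential.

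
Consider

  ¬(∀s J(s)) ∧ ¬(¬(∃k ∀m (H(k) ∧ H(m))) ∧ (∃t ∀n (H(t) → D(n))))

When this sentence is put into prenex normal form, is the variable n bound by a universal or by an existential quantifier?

existential

Eliminate → and ↔ using ¬ and ∨.
  ¬(∀s J(s)) ∧ ¬(¬(∃k ∀m (H(k) ∧ H(m))) ∧ (∃t ∀n (¬H(t) ∨ D(n))))
Push ¬ through the quantifiers and connectives to reach negation normal form:
  (∃s ¬J(s)) ∧ ((∃k ∀m (H(k) ∧ H(m))) ∨ (∀t ∃n (H(t) ∧ ¬D(n))))
All bound variables are already distinct, so no renaming is needed.
Extract every quantifier outward, since the variables are now distinct and don't occur free across branches:
  ∃s ∃k ∀m ∀t ∃n (¬J(s) ∧ (H(k) ∧ H(m) ∨ H(t) ∧ ¬D(n)))
The quantifier ∀n sits under an odd number of negations (counting the antecedent side of each →), so it flips to ∃n.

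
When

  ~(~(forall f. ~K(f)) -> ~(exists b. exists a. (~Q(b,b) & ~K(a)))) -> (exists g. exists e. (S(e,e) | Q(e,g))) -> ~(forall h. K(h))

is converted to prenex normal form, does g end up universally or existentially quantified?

First replace A → B with ¬A ∨ B.
  ~~(~~(forall f. ~K(f)) | ~(exists b. exists a. (~Q(b,b) & ~K(a)))) | ~(exists g. exists e. (S(e,e) | Q(e,g))) | ~(forall h. K(h))
Move each ¬ inward, flipping quantifiers it crosses:
  (forall f. ~K(f)) | (forall b. forall a. (Q(b,b) | K(a))) | (forall g. forall e. (~S(e,e) & ~Q(e,g))) | (exists h. ~K(h))
All bound variables are already distinct, so no renaming is needed.
Pull the quantifiers to the front (each side's bound variable is not free in the other side):
  forall f. forall b. forall a. forall g. forall e. exists h. (~K(f) | Q(b,b) | K(a) | ~S(e,e) & ~Q(e,g) | ~K(h))
The quantifier exists g sits under an odd number of negations (counting the antecedent side of each →), so it flips to forall g.

universal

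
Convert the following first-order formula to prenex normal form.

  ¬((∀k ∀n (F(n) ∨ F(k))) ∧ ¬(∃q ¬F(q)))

∃k ∃n ∃q (¬F(n) ∧ ¬F(k) ∨ ¬F(q))

Move each ¬ inward, flipping quantifiers it crosses:
  (∃k ∃n (¬F(n) ∧ ¬F(k))) ∨ (∃q ¬F(q))
Pull the quantifiers to the front (each side's bound variable is not free in the other side):
  ∃k ∃n ∃q (¬F(n) ∧ ¬F(k) ∨ ¬F(q))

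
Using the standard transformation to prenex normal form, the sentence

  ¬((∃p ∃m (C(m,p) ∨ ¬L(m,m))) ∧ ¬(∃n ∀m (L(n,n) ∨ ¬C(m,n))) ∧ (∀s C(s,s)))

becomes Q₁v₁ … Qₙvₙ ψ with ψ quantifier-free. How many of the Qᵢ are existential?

2

Drive negations inward (¬∀x A ≡ ∃x ¬A, ¬∃x A ≡ ∀x ¬A, De Morgan for ∧/∨):
  (∀p ∀m (¬C(m,p) ∧ L(m,m))) ∨ (∃n ∀m (L(n,n) ∨ ¬C(m,n))) ∨ (∃s ¬C(s,s))
Give each quantifier a distinct variable: m↦v1.
  (∀p ∀m (¬C(m,p) ∧ L(m,m))) ∨ (∃n ∀v1 (L(n,n) ∨ ¬C(v1,n))) ∨ (∃s ¬C(s,s))
Pull the quantifiers to the front (each side's bound variable is not free in the other side):
  ∀p ∀m ∃n ∀v1 ∃s (¬C(m,p) ∧ L(m,m) ∨ L(n,n) ∨ ¬C(v1,n) ∨ ¬C(s,s))
The prefix is ∀p ∀m ∃n ∀v1 ∃s: 3 universal, 2 existential.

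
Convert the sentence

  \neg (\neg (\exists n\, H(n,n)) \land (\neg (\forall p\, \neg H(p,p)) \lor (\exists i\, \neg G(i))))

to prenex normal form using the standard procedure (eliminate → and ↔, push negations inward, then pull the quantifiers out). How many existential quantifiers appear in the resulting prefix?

1

Drive negations inward (¬∀x A ≡ ∃x ¬A, ¬∃x A ≡ ∀x ¬A, De Morgan for ∧/∨):
  (\exists n\, H(n,n)) \lor (\forall p\, \neg H(p,p)) \land (\forall i\, G(i))
Pull the quantifiers to the front (each side's bound variable is not free in the other side):
  \exists n\, \forall p\, \forall i\, (H(n,n) \lor \neg H(p,p) \land G(i))
The prefix is \exists n \forall p \forall i: 2 universal, 1 existential.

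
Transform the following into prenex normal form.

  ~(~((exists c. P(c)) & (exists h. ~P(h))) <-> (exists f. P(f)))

Rewrite implications/biconditionals: A → B as ¬A ∨ B; A ↔ B as (¬A ∨ B) ∧ (¬B ∨ A).
  ~((~~((exists c. P(c)) & (exists h. ~P(h))) | (exists f. P(f))) & (~(exists f. P(f)) | ~((exists c. P(c)) & (exists h. ~P(h)))))
Drive negations inward (¬∀x A ≡ ∃x ¬A, ¬∃x A ≡ ∀x ¬A, De Morgan for ∧/∨):
  ((forall c. ~P(c)) | (forall h. P(h))) & (forall f. ~P(f)) | (exists f. P(f)) & (exists c. P(c)) & (exists h. ~P(h))
Standardize variables apart so no two quantifiers bind the same name: f↦w, c↦w1, h↦x1.
  ((forall c. ~P(c)) | (forall h. P(h))) & (forall f. ~P(f)) | (exists w. P(w)) & (exists w1. P(w1)) & (exists x1. ~P(x1))
Extract every quantifier outward, since the variables are now distinct and don't occur free across branches:
  forall c. forall h. forall f. exists w. exists w1. exists x1. ((~P(c) | P(h)) & ~P(f) | P(w) & P(w1) & ~P(x1))

forall c. forall h. forall f. exists w. exists w1. exists x1. ((~P(c) | P(h)) & ~P(f) | P(w) & P(w1) & ~P(x1))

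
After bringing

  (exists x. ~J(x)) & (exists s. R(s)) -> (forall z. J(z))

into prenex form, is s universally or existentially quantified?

universal

Eliminate → and ↔ using ¬ and ∨.
  ~((exists x. ~J(x)) & (exists s. R(s))) | (forall z. J(z))
Move each ¬ inward, flipping quantifiers it crosses:
  (forall x. J(x)) | (forall s. ~R(s)) | (forall z. J(z))
All bound variables are already distinct, so no renaming is needed.
Extract every quantifier outward, since the variables are now distinct and don't occur free across branches:
  forall x. forall s. forall z. (J(x) | ~R(s) | J(z))
The quantifier exists s sits under an odd number of negations (counting the antecedent side of each →), so it flips to forall s.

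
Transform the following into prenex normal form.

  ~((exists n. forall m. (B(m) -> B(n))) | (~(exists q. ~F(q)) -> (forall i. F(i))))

forall n. exists m. forall q. exists i. (B(m) & ~B(n) & F(q) & ~F(i))

Eliminate → and ↔ using ¬ and ∨.
  ~((exists n. forall m. (~B(m) | B(n))) | ~~(exists q. ~F(q)) | (forall i. F(i)))
Drive negations inward (¬∀x A ≡ ∃x ¬A, ¬∃x A ≡ ∀x ¬A, De Morgan for ∧/∨):
  (forall n. exists m. (B(m) & ~B(n))) & (forall q. F(q)) & (exists i. ~F(i))
Extract every quantifier outward, since the variables are now distinct and don't occur free across branches:
  forall n. exists m. forall q. exists i. (B(m) & ~B(n) & F(q) & ~F(i))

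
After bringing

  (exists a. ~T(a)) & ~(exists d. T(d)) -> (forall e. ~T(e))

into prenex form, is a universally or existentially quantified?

Eliminate → and ↔ using ¬ and ∨.
  ~((exists a. ~T(a)) & ~(exists d. T(d))) | (forall e. ~T(e))
Move each ¬ inward, flipping quantifiers it crosses:
  (forall a. T(a)) | (exists d. T(d)) | (forall e. ~T(e))
All bound variables are already distinct, so no renaming is needed.
Extract every quantifier outward, since the variables are now distinct and don't occur free across branches:
  forall a. exists d. forall e. (T(a) | T(d) | ~T(e))
The quantifier exists a sits under an odd number of negations (counting the antecedent side of each →), so it flips to forall a.

universal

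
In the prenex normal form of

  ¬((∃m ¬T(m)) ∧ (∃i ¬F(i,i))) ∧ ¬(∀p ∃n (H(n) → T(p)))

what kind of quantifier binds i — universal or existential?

First replace A → B with ¬A ∨ B.
  ¬((∃m ¬T(m)) ∧ (∃i ¬F(i,i))) ∧ ¬(∀p ∃n (¬H(n) ∨ T(p)))
Drive negations inward (¬∀x A ≡ ∃x ¬A, ¬∃x A ≡ ∀x ¬A, De Morgan for ∧/∨):
  ((∀m T(m)) ∨ (∀i F(i,i))) ∧ (∃p ∀n (H(n) ∧ ¬T(p)))
All bound variables are already distinct, so no renaming is needed.
Pull the quantifiers to the front (each side's bound variable is not free in the other side):
  ∀m ∀i ∃p ∀n ((T(m) ∨ F(i,i)) ∧ H(n) ∧ ¬T(p))
The quantifier ∃i sits under an odd number of negations (counting the antecedent side of each →), so it flips to ∀i.

universal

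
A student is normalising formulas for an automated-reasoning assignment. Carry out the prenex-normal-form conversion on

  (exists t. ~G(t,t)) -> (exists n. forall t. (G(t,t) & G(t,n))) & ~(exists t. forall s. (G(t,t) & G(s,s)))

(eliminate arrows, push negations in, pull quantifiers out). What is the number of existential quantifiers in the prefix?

First replace A → B with ¬A ∨ B.
  ~(exists t. ~G(t,t)) | (exists n. forall t. (G(t,t) & G(t,n))) & ~(exists t. forall s. (G(t,t) & G(s,s)))
Drive negations inward (¬∀x A ≡ ∃x ¬A, ¬∃x A ≡ ∀x ¬A, De Morgan for ∧/∨):
  (forall t. G(t,t)) | (exists n. forall t. (G(t,t) & G(t,n))) & (forall t. exists s. (~G(t,t) | ~G(s,s)))
Rename bound variables to avoid capture: t↦v, t↦z1.
  (forall t. G(t,t)) | (exists n. forall v. (G(v,v) & G(v,n))) & (forall z1. exists s. (~G(z1,z1) | ~G(s,s)))
Pull the quantifiers to the front (each side's bound variable is not free in the other side):
  forall t. exists n. forall v. forall z1. exists s. (G(t,t) | G(v,v) & G(v,n) & (~G(z1,z1) | ~G(s,s)))
The prefix is forall t exists n forall v forall z1 exists s: 3 universal, 2 existential.

2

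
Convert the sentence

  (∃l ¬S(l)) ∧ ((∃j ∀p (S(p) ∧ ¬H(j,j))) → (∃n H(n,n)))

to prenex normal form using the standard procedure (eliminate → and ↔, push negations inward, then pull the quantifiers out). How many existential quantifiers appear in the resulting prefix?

3

Eliminate → and ↔ using ¬ and ∨.
  (∃l ¬S(l)) ∧ (¬(∃j ∀p (S(p) ∧ ¬H(j,j))) ∨ (∃n H(n,n)))
Push ¬ through the quantifiers and connectives to reach negation normal form:
  (∃l ¬S(l)) ∧ ((∀j ∃p (¬S(p) ∨ H(j,j))) ∨ (∃n H(n,n)))
All bound variables are already distinct, so no renaming is needed.
Pull the quantifiers to the front (each side's bound variable is not free in the other side):
  ∃l ∀j ∃p ∃n (¬S(l) ∧ (¬S(p) ∨ H(j,j) ∨ H(n,n)))
The prefix is ∃l ∀j ∃p ∃n: 1 universal, 3 existential.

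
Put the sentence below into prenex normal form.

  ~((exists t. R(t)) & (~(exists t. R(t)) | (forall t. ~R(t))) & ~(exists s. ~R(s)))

Move each ¬ inward, flipping quantifiers it crosses:
  (forall t. ~R(t)) | (exists t. R(t)) & (exists t. R(t)) | (exists s. ~R(s))
Give each quantifier a distinct variable: t↦c, t↦z.
  (forall t. ~R(t)) | (exists c. R(c)) & (exists z. R(z)) | (exists s. ~R(s))
Pull the quantifiers to the front (each side's bound variable is not free in the other side):
  forall t. exists c. exists z. exists s. (~R(t) | R(c) & R(z) | ~R(s))

forall t. exists c. exists z. exists s. (~R(t) | R(c) & R(z) | ~R(s))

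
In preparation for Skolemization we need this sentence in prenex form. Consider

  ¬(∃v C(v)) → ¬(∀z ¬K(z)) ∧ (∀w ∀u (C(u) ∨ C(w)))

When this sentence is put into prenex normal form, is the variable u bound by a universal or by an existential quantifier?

Eliminate → and ↔ using ¬ and ∨.
  ¬¬(∃v C(v)) ∨ ¬(∀z ¬K(z)) ∧ (∀w ∀u (C(u) ∨ C(w)))
Push ¬ through the quantifiers and connectives to reach negation normal form:
  (∃v C(v)) ∨ (∃z K(z)) ∧ (∀w ∀u (C(u) ∨ C(w)))
All bound variables are already distinct, so no renaming is needed.
Finally move all quantifiers to the prefix:
  ∃v ∃z ∀w ∀u (C(v) ∨ K(z) ∧ (C(u) ∨ C(w)))
The quantifier ∀u sits under an even number of negations (counting the antecedent side of each →), so it remains universal.

universal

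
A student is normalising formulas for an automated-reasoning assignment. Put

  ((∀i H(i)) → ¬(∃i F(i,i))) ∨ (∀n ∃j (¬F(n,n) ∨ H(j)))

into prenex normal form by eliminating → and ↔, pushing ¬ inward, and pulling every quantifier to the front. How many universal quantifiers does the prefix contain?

2

First replace A → B with ¬A ∨ B.
  ¬(∀i H(i)) ∨ ¬(∃i F(i,i)) ∨ (∀n ∃j (¬F(n,n) ∨ H(j)))
Move each ¬ inward, flipping quantifiers it crosses:
  (∃i ¬H(i)) ∨ (∀i ¬F(i,i)) ∨ (∀n ∃j (¬F(n,n) ∨ H(j)))
Rename bound variables to avoid capture: i↦y.
  (∃i ¬H(i)) ∨ (∀y ¬F(y,y)) ∨ (∀n ∃j (¬F(n,n) ∨ H(j)))
Extract every quantifier outward, since the variables are now distinct and don't occur free across branches:
  ∃i ∀y ∀n ∃j (¬H(i) ∨ ¬F(y,y) ∨ ¬F(n,n) ∨ H(j))
The prefix is ∃i ∀y ∀n ∃j: 2 universal, 2 existential.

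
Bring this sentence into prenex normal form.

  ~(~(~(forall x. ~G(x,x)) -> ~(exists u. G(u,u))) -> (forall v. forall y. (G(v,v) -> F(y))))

exists x. exists u. exists v. exists y. (G(x,x) & G(u,u) & G(v,v) & ~F(y))

First replace A → B with ¬A ∨ B.
  ~(~~(~~(forall x. ~G(x,x)) | ~(exists u. G(u,u))) | (forall v. forall y. (~G(v,v) | F(y))))
Push ¬ through the quantifiers and connectives to reach negation normal form:
  (exists x. G(x,x)) & (exists u. G(u,u)) & (exists v. exists y. (G(v,v) & ~F(y)))
Pull the quantifiers to the front (each side's bound variable is not free in the other side):
  exists x. exists u. exists v. exists y. (G(x,x) & G(u,u) & G(v,v) & ~F(y))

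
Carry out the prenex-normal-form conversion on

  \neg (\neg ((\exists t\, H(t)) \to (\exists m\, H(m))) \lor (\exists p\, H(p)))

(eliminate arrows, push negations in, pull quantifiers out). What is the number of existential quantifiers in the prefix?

First replace A → B with ¬A ∨ B.
  \neg (\neg (\neg (\exists t\, H(t)) \lor (\exists m\, H(m))) \lor (\exists p\, H(p)))
Drive negations inward (¬∀x A ≡ ∃x ¬A, ¬∃x A ≡ ∀x ¬A, De Morgan for ∧/∨):
  ((\forall t\, \neg H(t)) \lor (\exists m\, H(m))) \land (\forall p\, \neg H(p))
Extract every quantifier outward, since the variables are now distinct and don't occur free across branches:
  \forall t\, \exists m\, \forall p\, ((\neg H(t) \lor H(m)) \land \neg H(p))
The prefix is \forall t \exists m \forall p: 2 universal, 1 existential.

1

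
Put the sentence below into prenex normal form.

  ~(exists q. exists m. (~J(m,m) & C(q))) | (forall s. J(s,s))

forall q. forall m. forall s. (J(m,m) | ~C(q) | J(s,s))

Drive negations inward (¬∀x A ≡ ∃x ¬A, ¬∃x A ≡ ∀x ¬A, De Morgan for ∧/∨):
  (forall q. forall m. (J(m,m) | ~C(q))) | (forall s. J(s,s))
All bound variables are already distinct, so no renaming is needed.
Finally move all quantifiers to the prefix:
  forall q. forall m. forall s. (J(m,m) | ~C(q) | J(s,s))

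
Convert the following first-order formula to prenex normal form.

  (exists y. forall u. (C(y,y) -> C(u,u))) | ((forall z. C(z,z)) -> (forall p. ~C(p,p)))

exists y. forall u. exists z. forall p. (~C(y,y) | C(u,u) | ~C(z,z) | ~C(p,p))

Eliminate → and ↔ using ¬ and ∨.
  (exists y. forall u. (~C(y,y) | C(u,u))) | ~(forall z. C(z,z)) | (forall p. ~C(p,p))
Push ¬ through the quantifiers and connectives to reach negation normal form:
  (exists y. forall u. (~C(y,y) | C(u,u))) | (exists z. ~C(z,z)) | (forall p. ~C(p,p))
All bound variables are already distinct, so no renaming is needed.
Extract every quantifier outward, since the variables are now distinct and don't occur free across branches:
  exists y. forall u. exists z. forall p. (~C(y,y) | C(u,u) | ~C(z,z) | ~C(p,p))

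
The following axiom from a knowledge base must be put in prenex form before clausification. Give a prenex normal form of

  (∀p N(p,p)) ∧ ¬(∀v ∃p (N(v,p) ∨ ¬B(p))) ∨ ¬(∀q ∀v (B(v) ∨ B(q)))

∀p ∃v ∀c ∃q ∃x (N(p,p) ∧ ¬N(v,c) ∧ B(c) ∨ ¬B(x) ∧ ¬B(q))

Drive negations inward (¬∀x A ≡ ∃x ¬A, ¬∃x A ≡ ∀x ¬A, De Morgan for ∧/∨):
  (∀p N(p,p)) ∧ (∃v ∀p (¬N(v,p) ∧ B(p))) ∨ (∃q ∃v (¬B(v) ∧ ¬B(q)))
Rename bound variables to avoid capture: p↦c, v↦x.
  (∀p N(p,p)) ∧ (∃v ∀c (¬N(v,c) ∧ B(c))) ∨ (∃q ∃x (¬B(x) ∧ ¬B(q)))
Finally move all quantifiers to the prefix:
  ∀p ∃v ∀c ∃q ∃x (N(p,p) ∧ ¬N(v,c) ∧ B(c) ∨ ¬B(x) ∧ ¬B(q))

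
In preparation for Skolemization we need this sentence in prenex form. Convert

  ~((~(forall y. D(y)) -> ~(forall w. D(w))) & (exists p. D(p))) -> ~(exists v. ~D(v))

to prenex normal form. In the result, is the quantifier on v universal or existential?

universal

Rewrite implications/biconditionals: A → B as ¬A ∨ B.
  ~~((~~(forall y. D(y)) | ~(forall w. D(w))) & (exists p. D(p))) | ~(exists v. ~D(v))
Push ¬ through the quantifiers and connectives to reach negation normal form:
  ((forall y. D(y)) | (exists w. ~D(w))) & (exists p. D(p)) | (forall v. D(v))
Finally move all quantifiers to the prefix:
  forall y. exists w. exists p. forall v. ((D(y) | ~D(w)) & D(p) | D(v))
The quantifier exists v sits under an odd number of negations (counting the antecedent side of each →), so it flips to forall v.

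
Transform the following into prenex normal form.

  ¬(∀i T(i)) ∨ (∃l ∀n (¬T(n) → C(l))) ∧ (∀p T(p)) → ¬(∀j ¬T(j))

Rewrite implications/biconditionals: A → B as ¬A ∨ B.
  ¬(¬(∀i T(i)) ∨ (∃l ∀n (¬¬T(n) ∨ C(l))) ∧ (∀p T(p))) ∨ ¬(∀j ¬T(j))
Push ¬ through the quantifiers and connectives to reach negation normal form:
  (∀i T(i)) ∧ ((∀l ∃n (¬T(n) ∧ ¬C(l))) ∨ (∃p ¬T(p))) ∨ (∃j T(j))
All bound variables are already distinct, so no renaming is needed.
Extract every quantifier outward, since the variables are now distinct and don't occur free across branches:
  ∀i ∀l ∃n ∃p ∃j (T(i) ∧ (¬T(n) ∧ ¬C(l) ∨ ¬T(p)) ∨ T(j))

∀i ∀l ∃n ∃p ∃j (T(i) ∧ (¬T(n) ∧ ¬C(l) ∨ ¬T(p)) ∨ T(j))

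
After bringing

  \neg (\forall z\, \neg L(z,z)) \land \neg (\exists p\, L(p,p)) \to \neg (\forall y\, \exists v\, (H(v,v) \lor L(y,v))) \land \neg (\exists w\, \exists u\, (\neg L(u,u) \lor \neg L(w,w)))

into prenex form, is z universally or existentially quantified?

Eliminate → and ↔ using ¬ and ∨.
  \neg (\neg (\forall z\, \neg L(z,z)) \land \neg (\exists p\, L(p,p))) \lor \neg (\forall y\, \exists v\, (H(v,v) \lor L(y,v))) \land \neg (\exists w\, \exists u\, (\neg L(u,u) \lor \neg L(w,w)))
Move each ¬ inward, flipping quantifiers it crosses:
  (\forall z\, \neg L(z,z)) \lor (\exists p\, L(p,p)) \lor (\exists y\, \forall v\, (\neg H(v,v) \land \neg L(y,v))) \land (\forall w\, \forall u\, (L(u,u) \land L(w,w)))
All bound variables are already distinct, so no renaming is needed.
Pull the quantifiers to the front (each side's bound variable is not free in the other side):
  \forall z\, \exists p\, \exists y\, \forall v\, \forall w\, \forall u\, (\neg L(z,z) \lor L(p,p) \lor \neg H(v,v) \land \neg L(y,v) \land L(u,u) \land L(w,w))
The quantifier \forall z sits under an even number of negations (counting the antecedent side of each →), so it remains universal.

universal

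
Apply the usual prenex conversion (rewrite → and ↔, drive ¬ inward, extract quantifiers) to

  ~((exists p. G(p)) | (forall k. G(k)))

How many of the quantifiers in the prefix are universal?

Drive negations inward (¬∀x A ≡ ∃x ¬A, ¬∃x A ≡ ∀x ¬A, De Morgan for ∧/∨):
  (forall p. ~G(p)) & (exists k. ~G(k))
All bound variables are already distinct, so no renaming is needed.
Extract every quantifier outward, since the variables are now distinct and don't occur free across branches:
  forall p. exists k. (~G(p) & ~G(k))
The prefix is forall p exists k: 1 universal, 1 existential.

1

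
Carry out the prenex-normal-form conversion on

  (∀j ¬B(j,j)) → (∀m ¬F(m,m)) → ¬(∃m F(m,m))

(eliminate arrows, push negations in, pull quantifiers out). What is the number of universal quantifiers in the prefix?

1

First replace A → B with ¬A ∨ B.
  ¬(∀j ¬B(j,j)) ∨ ¬(∀m ¬F(m,m)) ∨ ¬(∃m F(m,m))
Move each ¬ inward, flipping quantifiers it crosses:
  (∃j B(j,j)) ∨ (∃m F(m,m)) ∨ (∀m ¬F(m,m))
Standardize variables apart so no two quantifiers bind the same name: m↦w1.
  (∃j B(j,j)) ∨ (∃m F(m,m)) ∨ (∀w1 ¬F(w1,w1))
Pull the quantifiers to the front (each side's bound variable is not free in the other side):
  ∃j ∃m ∀w1 (B(j,j) ∨ F(m,m) ∨ ¬F(w1,w1))
The prefix is ∃j ∃m ∀w1: 1 universal, 2 existential.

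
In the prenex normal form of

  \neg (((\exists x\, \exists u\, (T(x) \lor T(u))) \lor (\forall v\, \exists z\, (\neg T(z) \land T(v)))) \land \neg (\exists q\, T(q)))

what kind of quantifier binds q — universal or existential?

existential

Drive negations inward (¬∀x A ≡ ∃x ¬A, ¬∃x A ≡ ∀x ¬A, De Morgan for ∧/∨):
  (\forall x\, \forall u\, (\neg T(x) \land \neg T(u))) \land (\exists v\, \forall z\, (T(z) \lor \neg T(v))) \lor (\exists q\, T(q))
Finally move all quantifiers to the prefix:
  \forall x\, \forall u\, \exists v\, \forall z\, \exists q\, (\neg T(x) \land \neg T(u) \land (T(z) \lor \neg T(v)) \lor T(q))
The quantifier \exists q sits under an even number of negations, so it remains existential.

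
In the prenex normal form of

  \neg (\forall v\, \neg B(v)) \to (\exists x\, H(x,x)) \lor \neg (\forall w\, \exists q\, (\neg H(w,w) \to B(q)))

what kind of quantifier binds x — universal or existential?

Eliminate → and ↔ using ¬ and ∨.
  \neg \neg (\forall v\, \neg B(v)) \lor (\exists x\, H(x,x)) \lor \neg (\forall w\, \exists q\, (\neg \neg H(w,w) \lor B(q)))
Drive negations inward (¬∀x A ≡ ∃x ¬A, ¬∃x A ≡ ∀x ¬A, De Morgan for ∧/∨):
  (\forall v\, \neg B(v)) \lor (\exists x\, H(x,x)) \lor (\exists w\, \forall q\, (\neg H(w,w) \land \neg B(q)))
All bound variables are already distinct, so no renaming is needed.
Pull the quantifiers to the front (each side's bound variable is not free in the other side):
  \forall v\, \exists x\, \exists w\, \forall q\, (\neg B(v) \lor H(x,x) \lor \neg H(w,w) \land \neg B(q))
The quantifier \exists x sits under an even number of negations (counting the antecedent side of each →), so it remains existential.

existential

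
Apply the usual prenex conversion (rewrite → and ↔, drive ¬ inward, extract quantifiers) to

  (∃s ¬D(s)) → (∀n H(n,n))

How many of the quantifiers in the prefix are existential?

Eliminate → and ↔ using ¬ and ∨.
  ¬(∃s ¬D(s)) ∨ (∀n H(n,n))
Drive negations inward (¬∀x A ≡ ∃x ¬A, ¬∃x A ≡ ∀x ¬A, De Morgan for ∧/∨):
  (∀s D(s)) ∨ (∀n H(n,n))
Pull the quantifiers to the front (each side's bound variable is not free in the other side):
  ∀s ∀n (D(s) ∨ H(n,n))
The prefix is ∀s ∀n: 2 universal, 0 existential.

0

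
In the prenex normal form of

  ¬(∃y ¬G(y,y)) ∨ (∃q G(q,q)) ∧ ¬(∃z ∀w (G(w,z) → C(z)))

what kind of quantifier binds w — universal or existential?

Rewrite implications/biconditionals: A → B as ¬A ∨ B.
  ¬(∃y ¬G(y,y)) ∨ (∃q G(q,q)) ∧ ¬(∃z ∀w (¬G(w,z) ∨ C(z)))
Push ¬ through the quantifiers and connectives to reach negation normal form:
  (∀y G(y,y)) ∨ (∃q G(q,q)) ∧ (∀z ∃w (G(w,z) ∧ ¬C(z)))
Finally move all quantifiers to the prefix:
  ∀y ∃q ∀z ∃w (G(y,y) ∨ G(q,q) ∧ G(w,z) ∧ ¬C(z))
The quantifier ∀w sits under an odd number of negations (counting the antecedent side of each →), so it flips to ∃w.

existential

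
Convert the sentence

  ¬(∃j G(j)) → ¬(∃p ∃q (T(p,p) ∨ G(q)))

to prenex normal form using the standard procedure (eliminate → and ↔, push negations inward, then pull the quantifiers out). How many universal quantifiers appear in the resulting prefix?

2

Eliminate → and ↔ using ¬ and ∨.
  ¬¬(∃j G(j)) ∨ ¬(∃p ∃q (T(p,p) ∨ G(q)))
Drive negations inward (¬∀x A ≡ ∃x ¬A, ¬∃x A ≡ ∀x ¬A, De Morgan for ∧/∨):
  (∃j G(j)) ∨ (∀p ∀q (¬T(p,p) ∧ ¬G(q)))
Extract every quantifier outward, since the variables are now distinct and don't occur free across branches:
  ∃j ∀p ∀q (G(j) ∨ ¬T(p,p) ∧ ¬G(q))
The prefix is ∃j ∀p ∀q: 2 universal, 1 existential.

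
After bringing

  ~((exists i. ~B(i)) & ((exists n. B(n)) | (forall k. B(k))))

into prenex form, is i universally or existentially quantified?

universal

Move each ¬ inward, flipping quantifiers it crosses:
  (forall i. B(i)) | (forall n. ~B(n)) & (exists k. ~B(k))
All bound variables are already distinct, so no renaming is needed.
Finally move all quantifiers to the prefix:
  forall i. forall n. exists k. (B(i) | ~B(n) & ~B(k))
The quantifier exists i sits under an odd number of negations, so it flips to forall i.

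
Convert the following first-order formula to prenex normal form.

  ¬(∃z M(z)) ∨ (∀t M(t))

Drive negations inward (¬∀x A ≡ ∃x ¬A, ¬∃x A ≡ ∀x ¬A, De Morgan for ∧/∨):
  (∀z ¬M(z)) ∨ (∀t M(t))
Pull the quantifiers to the front (each side's bound variable is not free in the other side):
  ∀z ∀t (¬M(z) ∨ M(t))

∀z ∀t (¬M(z) ∨ M(t))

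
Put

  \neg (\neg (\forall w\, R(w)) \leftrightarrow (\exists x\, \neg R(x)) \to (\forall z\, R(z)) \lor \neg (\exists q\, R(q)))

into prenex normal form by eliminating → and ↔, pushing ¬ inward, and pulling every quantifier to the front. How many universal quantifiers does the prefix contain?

Rewrite implications/biconditionals: A → B as ¬A ∨ B; A ↔ B as (¬A ∨ B) ∧ (¬B ∨ A).
  \neg ((\neg \neg (\forall w\, R(w)) \lor \neg (\exists x\, \neg R(x)) \lor (\forall z\, R(z)) \lor \neg (\exists q\, R(q))) \land (\neg (\neg (\exists x\, \neg R(x)) \lor (\forall z\, R(z)) \lor \neg (\exists q\, R(q))) \lor \neg (\forall w\, R(w))))
Push ¬ through the quantifiers and connectives to reach negation normal form:
  (\exists w\, \neg R(w)) \land (\exists x\, \neg R(x)) \land (\exists z\, \neg R(z)) \land (\exists q\, R(q)) \lor ((\forall x\, R(x)) \lor (\forall z\, R(z)) \lor (\forall q\, \neg R(q))) \land (\forall w\, R(w))
Give each quantifier a distinct variable: x↦p, z↦a, q↦s, w↦t.
  (\exists w\, \neg R(w)) \land (\exists x\, \neg R(x)) \land (\exists z\, \neg R(z)) \land (\exists q\, R(q)) \lor ((\forall p\, R(p)) \lor (\forall a\, R(a)) \lor (\forall s\, \neg R(s))) \land (\forall t\, R(t))
Pull the quantifiers to the front (each side's bound variable is not free in the other side):
  \exists w\, \exists x\, \exists z\, \exists q\, \forall p\, \forall a\, \forall s\, \forall t\, (\neg R(w) \land \neg R(x) \land \neg R(z) \land R(q) \lor (R(p) \lor R(a) \lor \neg R(s)) \land R(t))
The prefix is \exists w \exists x \exists z \exists q \forall p \forall a \forall s \forall t: 4 universal, 4 existential.

4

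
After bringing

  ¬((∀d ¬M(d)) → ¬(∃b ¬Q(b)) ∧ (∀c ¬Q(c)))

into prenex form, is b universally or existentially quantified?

First replace A → B with ¬A ∨ B.
  ¬(¬(∀d ¬M(d)) ∨ ¬(∃b ¬Q(b)) ∧ (∀c ¬Q(c)))
Drive negations inward (¬∀x A ≡ ∃x ¬A, ¬∃x A ≡ ∀x ¬A, De Morgan for ∧/∨):
  (∀d ¬M(d)) ∧ ((∃b ¬Q(b)) ∨ (∃c Q(c)))
All bound variables are already distinct, so no renaming is needed.
Pull the quantifiers to the front (each side's bound variable is not free in the other side):
  ∀d ∃b ∃c (¬M(d) ∧ (¬Q(b) ∨ Q(c)))
The quantifier ∃b sits under an even number of negations (counting the antecedent side of each →), so it remains existential.

existential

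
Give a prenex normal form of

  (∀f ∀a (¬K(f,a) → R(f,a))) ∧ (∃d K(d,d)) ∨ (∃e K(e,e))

∀f ∀a ∃d ∃e ((K(f,a) ∨ R(f,a)) ∧ K(d,d) ∨ K(e,e))

Rewrite implications/biconditionals: A → B as ¬A ∨ B.
  (∀f ∀a (¬¬K(f,a) ∨ R(f,a))) ∧ (∃d K(d,d)) ∨ (∃e K(e,e))
Move each ¬ inward, flipping quantifiers it crosses:
  (∀f ∀a (K(f,a) ∨ R(f,a))) ∧ (∃d K(d,d)) ∨ (∃e K(e,e))
All bound variables are already distinct, so no renaming is needed.
Finally move all quantifiers to the prefix:
  ∀f ∀a ∃d ∃e ((K(f,a) ∨ R(f,a)) ∧ K(d,d) ∨ K(e,e))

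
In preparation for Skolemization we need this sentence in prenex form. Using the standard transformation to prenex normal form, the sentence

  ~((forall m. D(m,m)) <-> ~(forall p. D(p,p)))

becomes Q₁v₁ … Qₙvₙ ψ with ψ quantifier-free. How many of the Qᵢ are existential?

Eliminate → and ↔ using ¬ and ∨; A ↔ B as (¬A ∨ B) ∧ (¬B ∨ A).
  ~((~(forall m. D(m,m)) | ~(forall p. D(p,p))) & (~~(forall p. D(p,p)) | (forall m. D(m,m))))
Drive negations inward (¬∀x A ≡ ∃x ¬A, ¬∃x A ≡ ∀x ¬A, De Morgan for ∧/∨):
  (forall m. D(m,m)) & (forall p. D(p,p)) | (exists p. ~D(p,p)) & (exists m. ~D(m,m))
Give each quantifier a distinct variable: p↦r, m↦u.
  (forall m. D(m,m)) & (forall p. D(p,p)) | (exists r. ~D(r,r)) & (exists u. ~D(u,u))
Finally move all quantifiers to the prefix:
  forall m. forall p. exists r. exists u. (D(m,m) & D(p,p) | ~D(r,r) & ~D(u,u))
The prefix is forall m forall p exists r exists u: 2 universal, 2 existential.

2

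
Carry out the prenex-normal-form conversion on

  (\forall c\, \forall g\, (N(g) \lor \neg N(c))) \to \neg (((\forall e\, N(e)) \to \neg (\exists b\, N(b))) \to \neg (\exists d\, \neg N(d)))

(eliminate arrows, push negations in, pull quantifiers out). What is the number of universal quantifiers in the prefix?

Eliminate → and ↔ using ¬ and ∨.
  \neg (\forall c\, \forall g\, (N(g) \lor \neg N(c))) \lor \neg (\neg (\neg (\forall e\, N(e)) \lor \neg (\exists b\, N(b))) \lor \neg (\exists d\, \neg N(d)))
Drive negations inward (¬∀x A ≡ ∃x ¬A, ¬∃x A ≡ ∀x ¬A, De Morgan for ∧/∨):
  (\exists c\, \exists g\, (\neg N(g) \land N(c))) \lor ((\exists e\, \neg N(e)) \lor (\forall b\, \neg N(b))) \land (\exists d\, \neg N(d))
Finally move all quantifiers to the prefix:
  \exists c\, \exists g\, \exists e\, \forall b\, \exists d\, (\neg N(g) \land N(c) \lor (\neg N(e) \lor \neg N(b)) \land \neg N(d))
The prefix is \exists c \exists g \exists e \forall b \exists d: 1 universal, 4 existential.

1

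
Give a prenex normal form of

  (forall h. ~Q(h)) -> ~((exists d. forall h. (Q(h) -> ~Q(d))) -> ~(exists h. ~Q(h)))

Rewrite implications/biconditionals: A → B as ¬A ∨ B.
  ~(forall h. ~Q(h)) | ~(~(exists d. forall h. (~Q(h) | ~Q(d))) | ~(exists h. ~Q(h)))
Drive negations inward (¬∀x A ≡ ∃x ¬A, ¬∃x A ≡ ∀x ¬A, De Morgan for ∧/∨):
  (exists h. Q(h)) | (exists d. forall h. (~Q(h) | ~Q(d))) & (exists h. ~Q(h))
Rename bound variables to avoid capture: h↦z1, h↦a.
  (exists h. Q(h)) | (exists d. forall z1. (~Q(z1) | ~Q(d))) & (exists a. ~Q(a))
Pull the quantifiers to the front (each side's bound variable is not free in the other side):
  exists h. exists d. forall z1. exists a. (Q(h) | (~Q(z1) | ~Q(d)) & ~Q(a))

exists h. exists d. forall z1. exists a. (Q(h) | (~Q(z1) | ~Q(d)) & ~Q(a))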